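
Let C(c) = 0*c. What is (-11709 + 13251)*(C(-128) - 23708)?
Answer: -36557736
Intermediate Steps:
C(c) = 0
(-11709 + 13251)*(C(-128) - 23708) = (-11709 + 13251)*(0 - 23708) = 1542*(-23708) = -36557736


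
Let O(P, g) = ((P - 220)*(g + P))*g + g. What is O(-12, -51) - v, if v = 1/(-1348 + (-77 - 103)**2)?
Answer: -23148241285/31052 ≈ -7.4547e+5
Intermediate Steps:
O(P, g) = g + g*(-220 + P)*(P + g) (O(P, g) = ((-220 + P)*(P + g))*g + g = g*(-220 + P)*(P + g) + g = g + g*(-220 + P)*(P + g))
v = 1/31052 (v = 1/(-1348 + (-180)**2) = 1/(-1348 + 32400) = 1/31052 ≈ 3.2204e-5)
O(-12, -51) - v = -51*(1 + (-12)**2 - 220*(-12) - 220*(-51) - 12*(-51)) - 1*1/31052 = -51*(1 + 144 + 2640 + 11220 + 612) - 1/31052 = -51*14617 - 1/31052 = -745467 - 1/31052 = -23148241285/31052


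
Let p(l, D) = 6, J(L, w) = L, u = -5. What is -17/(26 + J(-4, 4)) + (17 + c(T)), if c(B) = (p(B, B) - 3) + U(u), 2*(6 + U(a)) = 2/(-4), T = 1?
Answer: 571/44 ≈ 12.977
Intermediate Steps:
U(a) = -25/4 (U(a) = -6 + (2/(-4))/2 = -6 + (2*(-1/4))/2 = -6 + (1/2)*(-1/2) = -6 - 1/4 = -25/4)
c(B) = -13/4 (c(B) = (6 - 3) - 25/4 = 3 - 25/4 = -13/4)
-17/(26 + J(-4, 4)) + (17 + c(T)) = -17/(26 - 4) + (17 - 13/4) = -17/22 + 55/4 = 571/44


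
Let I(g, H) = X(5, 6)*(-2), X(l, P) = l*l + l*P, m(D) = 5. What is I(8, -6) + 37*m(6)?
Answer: 75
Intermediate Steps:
X(l, P) = l² + P*l
I(g, H) = -110 (I(g, H) = (5*(6 + 5))*(-2) = (5*11)*(-2) = 55*(-2) = -110)
I(8, -6) + 37*m(6) = -110 + 37*5 = -110 + 185 = 75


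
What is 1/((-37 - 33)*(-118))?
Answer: 1/8260 ≈ 0.00012107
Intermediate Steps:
1/((-37 - 33)*(-118)) = 1/(-70*(-118)) = 1/8260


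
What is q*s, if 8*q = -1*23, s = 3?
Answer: -69/8 ≈ -8.6250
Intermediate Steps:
q = -23/8 (q = (-1*23)/8 = (1/8)*(-23) = -23/8 ≈ -2.8750)
q*s = -23/8*3 = -69/8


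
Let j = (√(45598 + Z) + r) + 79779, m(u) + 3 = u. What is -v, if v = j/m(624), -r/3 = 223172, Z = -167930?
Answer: 196579/207 - 2*I*√30583/621 ≈ 949.66 - 0.56322*I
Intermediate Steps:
m(u) = -3 + u
r = -669516 (r = -3*223172 = -669516)
j = -589737 + 2*I*√30583 (j = (√(45598 - 167930) - 669516) + 79779 = (√(-122332) - 669516) + 79779 = (2*I*√30583 - 669516) + 79779 = (-669516 + 2*I*√30583) + 79779 = -589737 + 2*I*√30583 ≈ -5.8974e+5 + 349.76*I)
v = -196579/207 + 2*I*√30583/621 (v = (-589737 + 2*I*√30583)/(-3 + 624) = (-589737 + 2*I*√30583)/621 = (-589737 + 2*I*√30583)*(1/621) = -196579/207 + 2*I*√30583/621 ≈ -949.66 + 0.56322*I)
-v = -(-196579/207 + 2*I*√30583/621) = 196579/207 - 2*I*√30583/621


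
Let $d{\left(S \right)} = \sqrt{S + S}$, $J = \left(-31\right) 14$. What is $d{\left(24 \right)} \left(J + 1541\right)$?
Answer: $4428 \sqrt{3} \approx 7669.5$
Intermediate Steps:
$J = -434$
$d{\left(S \right)} = \sqrt{2} \sqrt{S}$ ($d{\left(S \right)} = \sqrt{2 S} = \sqrt{2} \sqrt{S}$)
$d{\left(24 \right)} \left(J + 1541\right) = \sqrt{2} \sqrt{24} \left(-434 + 1541\right) = \sqrt{2} \cdot 2 \sqrt{6} \cdot 1107 = 4 \sqrt{3} \cdot 1107 = 4428 \sqrt{3}$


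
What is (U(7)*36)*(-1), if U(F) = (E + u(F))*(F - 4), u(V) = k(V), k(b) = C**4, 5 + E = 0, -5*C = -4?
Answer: 309852/625 ≈ 495.76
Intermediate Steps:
C = 4/5 (C = -1/5*(-4) = 4/5 ≈ 0.80000)
E = -5 (E = -5 + 0 = -5)
k(b) = 256/625 (k(b) = (4/5)**4 = 256/625)
u(V) = 256/625
U(F) = 11476/625 - 2869*F/625 (U(F) = (-5 + 256/625)*(F - 4) = -2869*(-4 + F)/625 = 11476/625 - 2869*F/625)
(U(7)*36)*(-1) = ((11476/625 - 2869/625*7)*36)*(-1) = ((11476/625 - 20083/625)*36)*(-1) = -8607/625*36*(-1) = -309852/625*(-1) = 309852/625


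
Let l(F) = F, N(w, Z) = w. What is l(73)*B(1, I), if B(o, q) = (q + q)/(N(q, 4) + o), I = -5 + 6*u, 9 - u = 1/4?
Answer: 13870/97 ≈ 142.99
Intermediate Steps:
u = 35/4 (u = 9 - 1/4 = 35/4 ≈ 8.7500)
I = 95/2 (I = -5 + 6*(35/4) = -5 + 105/2 = 95/2 ≈ 47.500)
B(o, q) = 2*q/(o + q) (B(o, q) = (q + q)/(q + o) = (2*q)/(o + q) = 2*q/(o + q))
l(73)*B(1, I) = 73*(2*(95/2)/(1 + 95/2)) = 73*(2*(95/2)/(97/2)) = 73*(2*(95/2)*(2/97)) = 73*(190/97) = 13870/97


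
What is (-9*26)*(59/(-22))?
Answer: 6903/11 ≈ 627.54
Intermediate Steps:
(-9*26)*(59/(-22)) = -13806*(-1)/22 = -234*(-59/22) = 6903/11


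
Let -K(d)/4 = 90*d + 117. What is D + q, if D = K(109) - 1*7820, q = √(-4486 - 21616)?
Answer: -47528 + I*√26102 ≈ -47528.0 + 161.56*I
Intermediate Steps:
q = I*√26102 (q = √(-26102) = I*√26102 ≈ 161.56*I)
K(d) = -468 - 360*d (K(d) = -4*(90*d + 117) = -4*(117 + 90*d) = -468 - 360*d)
D = -47528 (D = (-468 - 360*109) - 1*7820 = (-468 - 39240) - 7820 = -39708 - 7820 = -47528)
D + q = -47528 + I*√26102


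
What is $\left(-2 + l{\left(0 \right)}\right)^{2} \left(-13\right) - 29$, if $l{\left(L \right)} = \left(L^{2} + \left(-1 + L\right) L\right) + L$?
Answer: $-81$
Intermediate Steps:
$l{\left(L \right)} = L + L^{2} + L \left(-1 + L\right)$ ($l{\left(L \right)} = \left(L^{2} + L \left(-1 + L\right)\right) + L = L + L^{2} + L \left(-1 + L\right)$)
$\left(-2 + l{\left(0 \right)}\right)^{2} \left(-13\right) - 29 = \left(-2 + 2 \cdot 0^{2}\right)^{2} \left(-13\right) - 29 = \left(-2 + 2 \cdot 0\right)^{2} \left(-13\right) - 29 = \left(-2 + 0\right)^{2} \left(-13\right) - 29 = \left(-2\right)^{2} \left(-13\right) - 29 = 4 \left(-13\right) - 29 = -52 - 29 = -81$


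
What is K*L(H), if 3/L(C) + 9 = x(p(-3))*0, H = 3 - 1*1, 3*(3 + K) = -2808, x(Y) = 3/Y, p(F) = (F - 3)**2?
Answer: 313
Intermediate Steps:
p(F) = (-3 + F)**2
K = -939 (K = -3 + (1/3)*(-2808) = -3 - 936 = -939)
H = 2 (H = 3 - 1 = 2)
L(C) = -1/3 (L(C) = 3/(-9 + (3/((-3 - 3)**2))*0) = 3/(-9 + (3/((-6)**2))*0) = 3/(-9 + (3/36)*0) = 3/(-9 + (3*(1/36))*0) = 3/(-9 + (1/12)*0) = 3/(-9 + 0) = 3/(-9) = 3*(-1/9) = -1/3)
K*L(H) = -939*(-1/3) = 313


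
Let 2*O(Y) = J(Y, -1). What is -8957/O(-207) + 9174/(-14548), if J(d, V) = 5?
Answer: -130329371/36370 ≈ -3583.4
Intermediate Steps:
O(Y) = 5/2 (O(Y) = (1/2)*5 = 5/2)
-8957/O(-207) + 9174/(-14548) = -8957/5/2 + 9174/(-14548) = -8957*2/5 + 9174*(-1/14548) = -17914/5 - 4587/7274 = -130329371/36370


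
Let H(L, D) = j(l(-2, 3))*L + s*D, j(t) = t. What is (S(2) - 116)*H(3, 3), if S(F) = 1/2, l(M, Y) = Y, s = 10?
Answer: -9009/2 ≈ -4504.5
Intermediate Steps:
S(F) = ½
H(L, D) = 3*L + 10*D
(S(2) - 116)*H(3, 3) = (½ - 116)*(3*3 + 10*3) = -231*(9 + 30)/2 = -231/2*39 = -9009/2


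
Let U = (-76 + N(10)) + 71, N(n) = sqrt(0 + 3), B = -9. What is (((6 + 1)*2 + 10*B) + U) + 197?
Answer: 116 + sqrt(3) ≈ 117.73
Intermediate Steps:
N(n) = sqrt(3)
U = -5 + sqrt(3) (U = (-76 + sqrt(3)) + 71 = -5 + sqrt(3) ≈ -3.2679)
(((6 + 1)*2 + 10*B) + U) + 197 = (((6 + 1)*2 + 10*(-9)) + (-5 + sqrt(3))) + 197 = ((7*2 - 90) + (-5 + sqrt(3))) + 197 = ((14 - 90) + (-5 + sqrt(3))) + 197 = (-76 + (-5 + sqrt(3))) + 197 = (-81 + sqrt(3)) + 197 = 116 + sqrt(3)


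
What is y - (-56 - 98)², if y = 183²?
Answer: 9773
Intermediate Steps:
y = 33489
y - (-56 - 98)² = 33489 - (-56 - 98)² = 33489 - 1*(-154)² = 33489 - 1*23716 = 33489 - 23716 = 9773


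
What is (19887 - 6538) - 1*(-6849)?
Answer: 20198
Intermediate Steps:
(19887 - 6538) - 1*(-6849) = 13349 + 6849 = 20198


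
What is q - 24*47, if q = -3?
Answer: -1131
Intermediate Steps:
q - 24*47 = -3 - 24*47 = -3 - 1128 = -1131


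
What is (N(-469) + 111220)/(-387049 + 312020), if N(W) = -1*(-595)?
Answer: -111815/75029 ≈ -1.4903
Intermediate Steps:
N(W) = 595
(N(-469) + 111220)/(-387049 + 312020) = (595 + 111220)/(-387049 + 312020) = 111815/(-75029) = 111815*(-1/75029) = -111815/75029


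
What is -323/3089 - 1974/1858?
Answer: -3348910/2869681 ≈ -1.1670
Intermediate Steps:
-323/3089 - 1974/1858 = -323*1/3089 - 1974*1/1858 = -323/3089 - 987/929 = -3348910/2869681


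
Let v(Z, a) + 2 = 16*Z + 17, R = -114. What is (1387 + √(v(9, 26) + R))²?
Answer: 1923814 + 8322*√5 ≈ 1.9424e+6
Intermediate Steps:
v(Z, a) = 15 + 16*Z (v(Z, a) = -2 + (16*Z + 17) = -2 + (17 + 16*Z) = 15 + 16*Z)
(1387 + √(v(9, 26) + R))² = (1387 + √((15 + 16*9) - 114))² = (1387 + √((15 + 144) - 114))² = (1387 + √(159 - 114))² = (1387 + √45)² = (1387 + 3*√5)²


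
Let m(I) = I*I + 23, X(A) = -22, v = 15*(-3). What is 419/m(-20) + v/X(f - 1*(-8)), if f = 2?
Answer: 28253/9306 ≈ 3.0360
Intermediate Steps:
v = -45
m(I) = 23 + I² (m(I) = I² + 23 = 23 + I²)
419/m(-20) + v/X(f - 1*(-8)) = 419/(23 + (-20)²) - 45/(-22) = 419/(23 + 400) - 45*(-1/22) = 419/423 + 45/22 = 28253/9306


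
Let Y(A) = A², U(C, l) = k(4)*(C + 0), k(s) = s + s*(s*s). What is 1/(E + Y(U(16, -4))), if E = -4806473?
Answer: -1/3622729 ≈ -2.7603e-7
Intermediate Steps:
k(s) = s + s³ (k(s) = s + s*s² = s + s³)
U(C, l) = 68*C (U(C, l) = (4 + 4³)*(C + 0) = (4 + 64)*C = 68*C)
1/(E + Y(U(16, -4))) = 1/(-4806473 + (68*16)²) = 1/(-4806473 + 1088²) = 1/(-4806473 + 1183744) = 1/(-3622729) = -1/3622729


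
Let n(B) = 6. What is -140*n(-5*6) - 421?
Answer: -1261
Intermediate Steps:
-140*n(-5*6) - 421 = -140*6 - 421 = -840 - 421 = -1261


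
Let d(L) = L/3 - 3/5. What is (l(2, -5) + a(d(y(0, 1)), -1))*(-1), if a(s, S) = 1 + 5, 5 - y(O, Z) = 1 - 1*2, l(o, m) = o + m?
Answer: -3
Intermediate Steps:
l(o, m) = m + o
y(O, Z) = 6 (y(O, Z) = 5 - (1 - 1*2) = 5 - (1 - 2) = 5 - 1*(-1) = 5 + 1 = 6)
d(L) = -⅗ + L/3 (d(L) = L*(⅓) - 3*⅕ = L/3 - ⅗ = -⅗ + L/3)
a(s, S) = 6
(l(2, -5) + a(d(y(0, 1)), -1))*(-1) = ((-5 + 2) + 6)*(-1) = (-3 + 6)*(-1) = 3*(-1) = -3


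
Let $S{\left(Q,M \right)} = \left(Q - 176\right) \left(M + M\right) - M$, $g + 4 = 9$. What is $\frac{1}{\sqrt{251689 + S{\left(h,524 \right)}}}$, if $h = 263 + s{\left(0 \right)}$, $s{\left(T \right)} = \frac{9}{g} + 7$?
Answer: $\frac{\sqrt{976565}}{585939} \approx 0.0016865$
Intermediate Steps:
$g = 5$ ($g = -4 + 9 = 5$)
$s{\left(T \right)} = \frac{44}{5}$ ($s{\left(T \right)} = \frac{9}{5} + 7 = \frac{44}{5}$)
$h = \frac{1359}{5}$ ($h = 263 + \frac{44}{5} = \frac{1359}{5} \approx 271.8$)
$S{\left(Q,M \right)} = - M + 2 M \left(-176 + Q\right)$ ($S{\left(Q,M \right)} = \left(-176 + Q\right) 2 M - M = 2 M \left(-176 + Q\right) - M = - M + 2 M \left(-176 + Q\right)$)
$\frac{1}{\sqrt{251689 + S{\left(h,524 \right)}}} = \frac{1}{\sqrt{251689 + 524 \left(-353 + 2 \cdot \frac{1359}{5}\right)}} = \frac{1}{\sqrt{251689 + 524 \left(-353 + \frac{2718}{5}\right)}} = \frac{1}{\sqrt{251689 + 524 \cdot \frac{953}{5}}} = \frac{1}{\sqrt{251689 + \frac{499372}{5}}} = \frac{1}{\sqrt{\frac{1757817}{5}}} = \frac{1}{\frac{3}{5} \sqrt{976565}} = \frac{\sqrt{976565}}{585939}$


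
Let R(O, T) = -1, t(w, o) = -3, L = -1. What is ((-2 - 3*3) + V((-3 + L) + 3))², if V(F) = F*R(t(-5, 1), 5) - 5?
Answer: 225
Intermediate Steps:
V(F) = -5 - F (V(F) = F*(-1) - 5 = -F - 5 = -5 - F)
((-2 - 3*3) + V((-3 + L) + 3))² = ((-2 - 3*3) + (-5 - ((-3 - 1) + 3)))² = ((-2 - 9) + (-5 - (-4 + 3)))² = (-11 + (-5 - 1*(-1)))² = (-11 + (-5 + 1))² = (-11 - 4)² = (-15)² = 225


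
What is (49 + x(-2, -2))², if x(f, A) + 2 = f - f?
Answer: 2209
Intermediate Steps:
x(f, A) = -2 (x(f, A) = -2 + (f - f) = -2 + 0 = -2)
(49 + x(-2, -2))² = (49 - 2)² = 47² = 2209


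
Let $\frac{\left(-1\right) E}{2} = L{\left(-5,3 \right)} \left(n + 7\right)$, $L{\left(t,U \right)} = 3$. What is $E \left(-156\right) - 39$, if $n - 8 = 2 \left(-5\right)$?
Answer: $4641$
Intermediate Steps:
$n = -2$ ($n = 8 + 2 \left(-5\right) = 8 - 10 = -2$)
$E = -30$ ($E = - 2 \cdot 3 \left(-2 + 7\right) = - 2 \cdot 3 \cdot 5 = \left(-2\right) 15 = -30$)
$E \left(-156\right) - 39 = \left(-30\right) \left(-156\right) - 39 = 4680 - 39 = 4641$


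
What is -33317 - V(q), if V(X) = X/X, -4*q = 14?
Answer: -33318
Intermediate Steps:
q = -7/2 (q = -¼*14 = -7/2 ≈ -3.5000)
V(X) = 1
-33317 - V(q) = -33317 - 1*1 = -33317 - 1 = -33318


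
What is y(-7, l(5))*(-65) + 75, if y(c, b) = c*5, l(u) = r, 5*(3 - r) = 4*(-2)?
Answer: 2350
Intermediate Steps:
r = 23/5 (r = 3 - 4*(-2)/5 = 3 - ⅕*(-8) = 3 + 8/5 = 23/5 ≈ 4.6000)
l(u) = 23/5
y(c, b) = 5*c
y(-7, l(5))*(-65) + 75 = (5*(-7))*(-65) + 75 = -35*(-65) + 75 = 2275 + 75 = 2350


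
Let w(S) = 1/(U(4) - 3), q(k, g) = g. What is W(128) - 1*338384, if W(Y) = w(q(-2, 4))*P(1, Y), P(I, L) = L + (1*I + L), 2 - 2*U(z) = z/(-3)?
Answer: -1354307/4 ≈ -3.3858e+5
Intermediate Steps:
U(z) = 1 + z/6 (U(z) = 1 - z/(2*(-3)) = 1 - z*(-1)/(2*3) = 1 - (-1)*z/6 = 1 + z/6)
P(I, L) = I + 2*L (P(I, L) = L + (I + L) = I + 2*L)
w(S) = -3/4 (w(S) = 1/((1 + (1/6)*4) - 3) = 1/((1 + 2/3) - 3) = 1/(5/3 - 3) = 1/(-4/3) = -3/4)
W(Y) = -3/4 - 3*Y/2 (W(Y) = -3*(1 + 2*Y)/4 = -3/4 - 3*Y/2)
W(128) - 1*338384 = (-3/4 - 3/2*128) - 1*338384 = (-3/4 - 192) - 338384 = -771/4 - 338384 = -1354307/4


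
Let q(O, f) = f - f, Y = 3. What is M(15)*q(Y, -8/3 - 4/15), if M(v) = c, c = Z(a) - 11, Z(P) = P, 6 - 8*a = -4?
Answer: 0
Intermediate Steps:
a = 5/4 (a = ¾ - ⅛*(-4) = ¾ + ½ = 5/4 ≈ 1.2500)
q(O, f) = 0
c = -39/4 (c = 5/4 - 11 = -39/4 ≈ -9.7500)
M(v) = -39/4
M(15)*q(Y, -8/3 - 4/15) = -39/4*0 = 0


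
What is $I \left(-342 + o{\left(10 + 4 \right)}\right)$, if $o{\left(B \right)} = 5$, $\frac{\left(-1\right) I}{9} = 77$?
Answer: $233541$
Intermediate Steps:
$I = -693$ ($I = \left(-9\right) 77 = -693$)
$I \left(-342 + o{\left(10 + 4 \right)}\right) = - 693 \left(-342 + 5\right) = \left(-693\right) \left(-337\right) = 233541$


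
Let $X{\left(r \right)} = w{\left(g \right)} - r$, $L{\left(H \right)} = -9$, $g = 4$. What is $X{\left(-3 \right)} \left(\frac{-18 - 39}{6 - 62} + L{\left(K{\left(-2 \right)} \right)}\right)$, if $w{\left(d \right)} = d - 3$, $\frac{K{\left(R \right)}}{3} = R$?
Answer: $- \frac{447}{14} \approx -31.929$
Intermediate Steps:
$K{\left(R \right)} = 3 R$
$w{\left(d \right)} = -3 + d$
$X{\left(r \right)} = 1 - r$ ($X{\left(r \right)} = \left(-3 + 4\right) - r = 1 - r$)
$X{\left(-3 \right)} \left(\frac{-18 - 39}{6 - 62} + L{\left(K{\left(-2 \right)} \right)}\right) = \left(1 - -3\right) \left(\frac{-18 - 39}{6 - 62} - 9\right) = \left(1 + 3\right) \left(- \frac{57}{-56} - 9\right) = 4 \left(\left(-57\right) \left(- \frac{1}{56}\right) - 9\right) = 4 \left(\frac{57}{56} - 9\right) = 4 \left(- \frac{447}{56}\right) = - \frac{447}{14}$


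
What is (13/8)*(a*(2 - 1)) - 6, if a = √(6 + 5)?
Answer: -6 + 13*√11/8 ≈ -0.61049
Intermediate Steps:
a = √11 ≈ 3.3166
(13/8)*(a*(2 - 1)) - 6 = (13/8)*(√11*(2 - 1)) - 6 = (13*(⅛))*(√11*1) - 6 = 13*√11/8 - 6 = -6 + 13*√11/8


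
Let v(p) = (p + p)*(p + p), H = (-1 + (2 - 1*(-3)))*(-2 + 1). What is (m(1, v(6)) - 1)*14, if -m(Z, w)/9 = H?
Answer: 490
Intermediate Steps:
H = -4 (H = (-1 + (2 + 3))*(-1) = (-1 + 5)*(-1) = 4*(-1) = -4)
v(p) = 4*p² (v(p) = (2*p)*(2*p) = 4*p²)
m(Z, w) = 36 (m(Z, w) = -9*(-4) = 36)
(m(1, v(6)) - 1)*14 = (36 - 1)*14 = 35*14 = 490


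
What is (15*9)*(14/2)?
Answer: 945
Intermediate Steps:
(15*9)*(14/2) = 135*(14*(½)) = 135*7 = 945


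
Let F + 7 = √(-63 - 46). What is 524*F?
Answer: -3668 + 524*I*√109 ≈ -3668.0 + 5470.7*I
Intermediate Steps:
F = -7 + I*√109 (F = -7 + √(-63 - 46) = -7 + √(-109) = -7 + I*√109 ≈ -7.0 + 10.44*I)
524*F = 524*(-7 + I*√109) = -3668 + 524*I*√109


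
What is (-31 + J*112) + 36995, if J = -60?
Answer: 30244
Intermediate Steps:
(-31 + J*112) + 36995 = (-31 - 60*112) + 36995 = (-31 - 6720) + 36995 = -6751 + 36995 = 30244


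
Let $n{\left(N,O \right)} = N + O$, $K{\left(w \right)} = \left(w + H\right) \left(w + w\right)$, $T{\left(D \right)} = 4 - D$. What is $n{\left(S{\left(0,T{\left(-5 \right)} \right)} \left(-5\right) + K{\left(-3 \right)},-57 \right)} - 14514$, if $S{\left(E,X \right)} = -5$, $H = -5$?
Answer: $-14498$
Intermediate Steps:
$K{\left(w \right)} = 2 w \left(-5 + w\right)$ ($K{\left(w \right)} = \left(w - 5\right) \left(w + w\right) = \left(-5 + w\right) 2 w = 2 w \left(-5 + w\right)$)
$n{\left(S{\left(0,T{\left(-5 \right)} \right)} \left(-5\right) + K{\left(-3 \right)},-57 \right)} - 14514 = \left(\left(\left(-5\right) \left(-5\right) + 2 \left(-3\right) \left(-5 - 3\right)\right) - 57\right) - 14514 = \left(\left(25 + 2 \left(-3\right) \left(-8\right)\right) - 57\right) - 14514 = \left(\left(25 + 48\right) - 57\right) - 14514 = \left(73 - 57\right) - 14514 = 16 - 14514 = -14498$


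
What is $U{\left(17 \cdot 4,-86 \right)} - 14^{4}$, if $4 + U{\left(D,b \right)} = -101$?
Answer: $-38521$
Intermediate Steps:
$U{\left(D,b \right)} = -105$ ($U{\left(D,b \right)} = -4 - 101 = -105$)
$U{\left(17 \cdot 4,-86 \right)} - 14^{4} = -105 - 14^{4} = -105 - 38416 = -38521$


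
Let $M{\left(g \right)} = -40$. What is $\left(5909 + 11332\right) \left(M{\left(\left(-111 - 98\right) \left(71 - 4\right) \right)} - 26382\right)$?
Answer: $-455541702$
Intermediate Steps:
$\left(5909 + 11332\right) \left(M{\left(\left(-111 - 98\right) \left(71 - 4\right) \right)} - 26382\right) = \left(5909 + 11332\right) \left(-40 - 26382\right) = 17241 \left(-26422\right) = -455541702$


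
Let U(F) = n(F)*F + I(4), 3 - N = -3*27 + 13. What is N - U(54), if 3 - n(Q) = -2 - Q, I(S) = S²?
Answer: -3131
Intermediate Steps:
N = 71 (N = 3 - (-3*27 + 13) = 3 - (-81 + 13) = 3 - 1*(-68) = 3 + 68 = 71)
n(Q) = 5 + Q (n(Q) = 3 - (-2 - Q) = 3 + (2 + Q) = 5 + Q)
U(F) = 16 + F*(5 + F) (U(F) = (5 + F)*F + 4² = F*(5 + F) + 16 = 16 + F*(5 + F))
N - U(54) = 71 - (16 + 54*(5 + 54)) = 71 - (16 + 54*59) = 71 - (16 + 3186) = 71 - 1*3202 = 71 - 3202 = -3131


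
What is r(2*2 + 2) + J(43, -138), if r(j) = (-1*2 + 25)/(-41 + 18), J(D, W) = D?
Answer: 42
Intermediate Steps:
r(j) = -1 (r(j) = (-2 + 25)/(-23) = 23*(-1/23) = -1)
r(2*2 + 2) + J(43, -138) = -1 + 43 = 42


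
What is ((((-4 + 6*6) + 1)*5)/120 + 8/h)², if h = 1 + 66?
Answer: 641601/287296 ≈ 2.2332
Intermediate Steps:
h = 67
((((-4 + 6*6) + 1)*5)/120 + 8/h)² = ((((-4 + 6*6) + 1)*5)/120 + 8/67)² = ((((-4 + 36) + 1)*5)*(1/120) + 8*(1/67))² = (((32 + 1)*5)*(1/120) + 8/67)² = ((33*5)*(1/120) + 8/67)² = (165*(1/120) + 8/67)² = (11/8 + 8/67)² = (801/536)² = 641601/287296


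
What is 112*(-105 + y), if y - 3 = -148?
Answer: -28000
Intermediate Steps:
y = -145 (y = 3 - 148 = -145)
112*(-105 + y) = 112*(-105 - 145) = 112*(-250) = -28000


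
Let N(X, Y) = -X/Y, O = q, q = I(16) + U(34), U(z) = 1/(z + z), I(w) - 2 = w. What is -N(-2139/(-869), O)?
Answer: 145452/1064525 ≈ 0.13664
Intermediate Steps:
I(w) = 2 + w
U(z) = 1/(2*z)
q = 1225/68 (q = (2 + 16) + (1/2)/34 = 18 + (1/2)*(1/34) = 18 + 1/68 = 1225/68 ≈ 18.015)
O = 1225/68 ≈ 18.015
N(X, Y) = -X/Y
-N(-2139/(-869), O) = -(-1)*(-2139/(-869))/1225/68 = -(-1)*(-2139*(-1/869))*68/1225 = -(-1)*2139*68/(869*1225) = -1*(-145452/1064525) = 145452/1064525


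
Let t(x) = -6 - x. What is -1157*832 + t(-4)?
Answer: -962626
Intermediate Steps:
-1157*832 + t(-4) = -1157*832 + (-6 - 1*(-4)) = -962624 + (-6 + 4) = -962624 - 2 = -962626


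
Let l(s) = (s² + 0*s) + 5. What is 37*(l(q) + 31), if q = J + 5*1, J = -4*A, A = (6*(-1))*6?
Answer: 822769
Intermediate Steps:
A = -36 (A = -6*6 = -36)
J = 144 (J = -4*(-36) = 144)
q = 149 (q = 144 + 5*1 = 144 + 5 = 149)
l(s) = 5 + s² (l(s) = (s² + 0) + 5 = s² + 5 = 5 + s²)
37*(l(q) + 31) = 37*((5 + 149²) + 31) = 37*((5 + 22201) + 31) = 37*(22206 + 31) = 37*22237 = 822769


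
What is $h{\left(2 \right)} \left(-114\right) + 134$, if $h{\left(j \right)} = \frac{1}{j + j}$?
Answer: $\frac{211}{2} \approx 105.5$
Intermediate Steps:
$h{\left(j \right)} = \frac{1}{2 j}$
$h{\left(2 \right)} \left(-114\right) + 134 = \frac{1}{2 \cdot 2} \left(-114\right) + 134 = \frac{1}{2} \cdot \frac{1}{2} \left(-114\right) + 134 = \frac{1}{4} \left(-114\right) + 134 = - \frac{57}{2} + 134 = \frac{211}{2}$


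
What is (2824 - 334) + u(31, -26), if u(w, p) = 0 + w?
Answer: 2521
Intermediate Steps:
u(w, p) = w
(2824 - 334) + u(31, -26) = (2824 - 334) + 31 = 2490 + 31 = 2521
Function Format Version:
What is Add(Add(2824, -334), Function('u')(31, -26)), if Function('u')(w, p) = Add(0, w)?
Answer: 2521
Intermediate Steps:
Function('u')(w, p) = w
Add(Add(2824, -334), Function('u')(31, -26)) = Add(Add(2824, -334), 31) = Add(2490, 31) = 2521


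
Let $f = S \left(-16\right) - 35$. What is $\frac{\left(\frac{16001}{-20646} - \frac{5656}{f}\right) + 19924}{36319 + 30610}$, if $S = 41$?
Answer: $\frac{284349191749}{954834948594} \approx 0.2978$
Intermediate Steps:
$f = -691$ ($f = 41 \left(-16\right) - 35 = -656 - 35 = -691$)
$\frac{\left(\frac{16001}{-20646} - \frac{5656}{f}\right) + 19924}{36319 + 30610} = \frac{\left(\frac{16001}{-20646} - \frac{5656}{-691}\right) + 19924}{36319 + 30610} = \frac{\left(16001 \left(- \frac{1}{20646}\right) - - \frac{5656}{691}\right) + 19924}{66929} = \left(\left(- \frac{16001}{20646} + \frac{5656}{691}\right) + 19924\right) \frac{1}{66929} = \left(\frac{105717085}{14266386} + 19924\right) \frac{1}{66929} = \frac{284349191749}{14266386} \cdot \frac{1}{66929} = \frac{284349191749}{954834948594}$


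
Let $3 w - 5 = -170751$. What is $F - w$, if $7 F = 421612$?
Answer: $\frac{2460058}{21} \approx 1.1715 \cdot 10^{5}$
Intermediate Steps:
$w = - \frac{170746}{3}$ ($w = \frac{5}{3} + \frac{1}{3} \left(-170751\right) = \frac{5}{3} - 56917 = - \frac{170746}{3} \approx -56915.0$)
$F = \frac{421612}{7}$ ($F = \frac{1}{7} \cdot 421612 = \frac{421612}{7} \approx 60230.0$)
$F - w = \frac{421612}{7} - - \frac{170746}{3} = \frac{421612}{7} + \frac{170746}{3} = \frac{2460058}{21}$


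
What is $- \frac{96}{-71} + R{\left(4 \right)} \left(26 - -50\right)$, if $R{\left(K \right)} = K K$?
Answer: $\frac{86432}{71} \approx 1217.4$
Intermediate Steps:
$R{\left(K \right)} = K^{2}$
$- \frac{96}{-71} + R{\left(4 \right)} \left(26 - -50\right) = - \frac{96}{-71} + 4^{2} \left(26 - -50\right) = \left(-96\right) \left(- \frac{1}{71}\right) + 16 \left(26 + 50\right) = \frac{96}{71} + 16 \cdot 76 = \frac{96}{71} + 1216 = \frac{86432}{71}$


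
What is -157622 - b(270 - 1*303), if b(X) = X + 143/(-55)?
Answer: -787932/5 ≈ -1.5759e+5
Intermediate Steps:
b(X) = -13/5 + X (b(X) = X + 143*(-1/55) = X - 13/5 = -13/5 + X)
-157622 - b(270 - 1*303) = -157622 - (-13/5 + (270 - 1*303)) = -157622 - (-13/5 + (270 - 303)) = -157622 - (-13/5 - 33) = -157622 - 1*(-178/5) = -157622 + 178/5 = -787932/5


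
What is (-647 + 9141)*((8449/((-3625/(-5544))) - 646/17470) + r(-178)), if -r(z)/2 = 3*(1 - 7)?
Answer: 697012743693158/6332875 ≈ 1.1006e+8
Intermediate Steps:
r(z) = 36 (r(z) = -6*(1 - 7) = -6*(-6) = -2*(-18) = 36)
(-647 + 9141)*((8449/((-3625/(-5544))) - 646/17470) + r(-178)) = (-647 + 9141)*((8449/((-3625/(-5544))) - 646/17470) + 36) = 8494*((8449/((-3625*(-1/5544))) - 646*1/17470) + 36) = 8494*((8449/(3625/5544) - 323/8735) + 36) = 8494*((8449*(5544/3625) - 323/8735) + 36) = 8494*((46841256/3625 - 323/8735) + 36) = 8494*(81831440057/6332875 + 36) = 8494*(82059423557/6332875) = 697012743693158/6332875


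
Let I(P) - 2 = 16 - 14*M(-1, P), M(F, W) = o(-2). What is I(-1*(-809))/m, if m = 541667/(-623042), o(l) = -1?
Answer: -2848192/77381 ≈ -36.807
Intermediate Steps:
M(F, W) = -1
m = -77381/89006 (m = 541667*(-1/623042) = -77381/89006 ≈ -0.86939)
I(P) = 32 (I(P) = 2 + (16 - 14*(-1)) = 2 + (16 + 14) = 2 + 30 = 32)
I(-1*(-809))/m = 32/(-77381/89006) = 32*(-89006/77381) = -2848192/77381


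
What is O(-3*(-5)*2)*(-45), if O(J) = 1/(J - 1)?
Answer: -45/29 ≈ -1.5517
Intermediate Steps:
O(J) = 1/(-1 + J)
O(-3*(-5)*2)*(-45) = -45/(-1 - 3*(-5)*2) = -45/(-1 + 15*2) = -45/(-1 + 30) = -45/29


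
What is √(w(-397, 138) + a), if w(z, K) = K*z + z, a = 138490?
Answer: √83307 ≈ 288.63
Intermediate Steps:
w(z, K) = z + K*z
√(w(-397, 138) + a) = √(-397*(1 + 138) + 138490) = √(-397*139 + 138490) = √(-55183 + 138490) = √83307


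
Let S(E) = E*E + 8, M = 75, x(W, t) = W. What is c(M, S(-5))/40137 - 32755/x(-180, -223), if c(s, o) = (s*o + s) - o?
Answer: 87676033/481644 ≈ 182.03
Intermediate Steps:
S(E) = 8 + E² (S(E) = E² + 8 = 8 + E²)
c(s, o) = s - o + o*s (c(s, o) = (o*s + s) - o = (s + o*s) - o = s - o + o*s)
c(M, S(-5))/40137 - 32755/x(-180, -223) = (75 - (8 + (-5)²) + (8 + (-5)²)*75)/40137 - 32755/(-180) = (75 - (8 + 25) + (8 + 25)*75)*(1/40137) - 32755*(-1/180) = (75 - 1*33 + 33*75)*(1/40137) + 6551/36 = (75 - 33 + 2475)*(1/40137) + 6551/36 = 2517*(1/40137) + 6551/36 = 839/13379 + 6551/36 = 87676033/481644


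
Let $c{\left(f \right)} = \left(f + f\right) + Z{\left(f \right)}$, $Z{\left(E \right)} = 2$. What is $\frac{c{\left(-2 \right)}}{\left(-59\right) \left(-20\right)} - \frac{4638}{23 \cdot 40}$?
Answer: $- \frac{136867}{27140} \approx -5.043$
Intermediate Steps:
$c{\left(f \right)} = 2 + 2 f$ ($c{\left(f \right)} = \left(f + f\right) + 2 = 2 f + 2 = 2 + 2 f$)
$\frac{c{\left(-2 \right)}}{\left(-59\right) \left(-20\right)} - \frac{4638}{23 \cdot 40} = \frac{2 + 2 \left(-2\right)}{\left(-59\right) \left(-20\right)} - \frac{4638}{23 \cdot 40} = \frac{2 - 4}{1180} - \frac{4638}{920} = \left(-2\right) \frac{1}{1180} - \frac{2319}{460} = - \frac{1}{590} - \frac{2319}{460} = - \frac{136867}{27140}$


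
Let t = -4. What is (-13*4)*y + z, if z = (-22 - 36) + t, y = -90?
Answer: 4618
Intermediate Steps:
z = -62 (z = (-22 - 36) - 4 = -58 - 4 = -62)
(-13*4)*y + z = -13*4*(-90) - 62 = -52*(-90) - 62 = 4680 - 62 = 4618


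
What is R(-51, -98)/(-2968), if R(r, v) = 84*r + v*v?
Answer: -95/53 ≈ -1.7925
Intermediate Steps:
R(r, v) = v² + 84*r (R(r, v) = 84*r + v² = v² + 84*r)
R(-51, -98)/(-2968) = ((-98)² + 84*(-51))/(-2968) = (9604 - 4284)*(-1/2968) = 5320*(-1/2968) = -95/53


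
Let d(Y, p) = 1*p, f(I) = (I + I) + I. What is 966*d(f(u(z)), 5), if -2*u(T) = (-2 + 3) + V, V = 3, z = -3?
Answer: 4830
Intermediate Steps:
u(T) = -2 (u(T) = -((-2 + 3) + 3)/2 = -(1 + 3)/2 = -1/2*4 = -2)
f(I) = 3*I (f(I) = 2*I + I = 3*I)
d(Y, p) = p
966*d(f(u(z)), 5) = 966*5 = 4830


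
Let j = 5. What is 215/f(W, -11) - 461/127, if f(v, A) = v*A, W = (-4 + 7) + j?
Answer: -67873/11176 ≈ -6.0731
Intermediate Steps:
W = 8 (W = (-4 + 7) + 5 = 3 + 5 = 8)
f(v, A) = A*v
215/f(W, -11) - 461/127 = 215/((-11*8)) - 461/127 = 215/(-88) - 461*1/127 = 215*(-1/88) - 461/127 = -215/88 - 461/127 = -67873/11176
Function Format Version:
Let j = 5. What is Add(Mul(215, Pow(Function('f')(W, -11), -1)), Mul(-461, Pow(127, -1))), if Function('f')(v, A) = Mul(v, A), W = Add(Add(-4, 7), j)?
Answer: Rational(-67873, 11176) ≈ -6.0731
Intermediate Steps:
W = 8 (W = Add(Add(-4, 7), 5) = Add(3, 5) = 8)
Function('f')(v, A) = Mul(A, v)
Add(Mul(215, Pow(Function('f')(W, -11), -1)), Mul(-461, Pow(127, -1))) = Add(Mul(215, Pow(Mul(-11, 8), -1)), Mul(-461, Pow(127, -1))) = Add(Mul(215, Pow(-88, -1)), Mul(-461, Rational(1, 127))) = Add(Mul(215, Rational(-1, 88)), Rational(-461, 127)) = Add(Rational(-215, 88), Rational(-461, 127)) = Rational(-67873, 11176)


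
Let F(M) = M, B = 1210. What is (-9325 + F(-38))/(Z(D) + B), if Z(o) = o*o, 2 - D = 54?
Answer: -9363/3914 ≈ -2.3922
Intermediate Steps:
D = -52 (D = 2 - 1*54 = 2 - 54 = -52)
Z(o) = o²
(-9325 + F(-38))/(Z(D) + B) = (-9325 - 38)/((-52)² + 1210) = -9363/(2704 + 1210) = -9363/3914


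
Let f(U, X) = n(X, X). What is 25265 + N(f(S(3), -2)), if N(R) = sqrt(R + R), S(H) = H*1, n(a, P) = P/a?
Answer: 25265 + sqrt(2) ≈ 25266.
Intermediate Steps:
S(H) = H
f(U, X) = 1 (f(U, X) = X/X = 1)
N(R) = sqrt(2)*sqrt(R) (N(R) = sqrt(2*R) = sqrt(2)*sqrt(R))
25265 + N(f(S(3), -2)) = 25265 + sqrt(2)*sqrt(1) = 25265 + sqrt(2)*1 = 25265 + sqrt(2)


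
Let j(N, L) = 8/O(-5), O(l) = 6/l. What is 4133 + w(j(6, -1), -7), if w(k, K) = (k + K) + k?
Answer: 12338/3 ≈ 4112.7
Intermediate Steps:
j(N, L) = -20/3 (j(N, L) = 8/((6/(-5))) = 8/((6*(-⅕))) = 8/(-6/5) = 8*(-⅚) = -20/3)
w(k, K) = K + 2*k (w(k, K) = (K + k) + k = K + 2*k)
4133 + w(j(6, -1), -7) = 4133 + (-7 + 2*(-20/3)) = 4133 + (-7 - 40/3) = 4133 - 61/3 = 12338/3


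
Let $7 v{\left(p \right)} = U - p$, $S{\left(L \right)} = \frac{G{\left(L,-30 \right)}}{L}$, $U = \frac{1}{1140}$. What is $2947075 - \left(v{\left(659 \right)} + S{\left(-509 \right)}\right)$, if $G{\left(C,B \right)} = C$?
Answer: $\frac{23518401779}{7980} \approx 2.9472 \cdot 10^{6}$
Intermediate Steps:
$U = \frac{1}{1140} \approx 0.00087719$
$S{\left(L \right)} = 1$ ($S{\left(L \right)} = \frac{L}{L} = 1$)
$v{\left(p \right)} = \frac{1}{7980} - \frac{p}{7}$ ($v{\left(p \right)} = \frac{\frac{1}{1140} - p}{7} = \frac{1}{7980} - \frac{p}{7}$)
$2947075 - \left(v{\left(659 \right)} + S{\left(-509 \right)}\right) = 2947075 - \left(\left(\frac{1}{7980} - \frac{659}{7}\right) + 1\right) = 2947075 - \left(- \frac{751259}{7980} + 1\right) = 2947075 - - \frac{743279}{7980} = 2947075 + \frac{743279}{7980} = \frac{23518401779}{7980}$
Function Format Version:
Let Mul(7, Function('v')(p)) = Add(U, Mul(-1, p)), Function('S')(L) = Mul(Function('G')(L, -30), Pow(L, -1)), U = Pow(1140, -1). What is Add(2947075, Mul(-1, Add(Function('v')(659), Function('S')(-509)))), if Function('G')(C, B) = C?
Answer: Rational(23518401779, 7980) ≈ 2.9472e+6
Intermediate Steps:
U = Rational(1, 1140) ≈ 0.00087719
Function('S')(L) = 1 (Function('S')(L) = Mul(L, Pow(L, -1)) = 1)
Function('v')(p) = Add(Rational(1, 7980), Mul(Rational(-1, 7), p)) (Function('v')(p) = Mul(Rational(1, 7), Add(Rational(1, 1140), Mul(-1, p))) = Add(Rational(1, 7980), Mul(Rational(-1, 7), p)))
Add(2947075, Mul(-1, Add(Function('v')(659), Function('S')(-509)))) = Add(2947075, Mul(-1, Add(Add(Rational(1, 7980), Mul(Rational(-1, 7), 659)), 1))) = Add(2947075, Mul(-1, Add(Add(Rational(1, 7980), Rational(-659, 7)), 1))) = Add(2947075, Mul(-1, Add(Rational(-751259, 7980), 1))) = Add(2947075, Mul(-1, Rational(-743279, 7980))) = Add(2947075, Rational(743279, 7980)) = Rational(23518401779, 7980)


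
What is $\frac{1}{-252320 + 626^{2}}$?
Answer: $\frac{1}{139556} \approx 7.1656 \cdot 10^{-6}$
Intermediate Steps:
$\frac{1}{-252320 + 626^{2}} = \frac{1}{-252320 + 391876} = \frac{1}{139556}$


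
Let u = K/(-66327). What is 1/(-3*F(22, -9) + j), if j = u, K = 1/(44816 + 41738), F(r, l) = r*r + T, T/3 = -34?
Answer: -5740867158/6579033763069 ≈ -0.00087260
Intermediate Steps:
T = -102 (T = 3*(-34) = -102)
F(r, l) = -102 + r² (F(r, l) = r*r - 102 = r² - 102 = -102 + r²)
K = 1/86554 ≈ 1.1553e-5
u = -1/5740867158 (u = (1/86554)/(-66327) = (1/86554)*(-1/66327) = -1/5740867158 ≈ -1.7419e-10)
j = -1/5740867158 ≈ -1.7419e-10
1/(-3*F(22, -9) + j) = 1/(-3*(-102 + 22²) - 1/5740867158) = 1/(-3*(-102 + 484) - 1/5740867158) = 1/(-3*382 - 1/5740867158) = 1/(-1146 - 1/5740867158) = 1/(-6579033763069/5740867158) = -5740867158/6579033763069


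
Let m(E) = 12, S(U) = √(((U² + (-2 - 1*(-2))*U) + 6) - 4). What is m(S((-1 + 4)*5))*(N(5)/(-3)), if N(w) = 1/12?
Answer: -⅓ ≈ -0.33333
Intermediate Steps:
N(w) = 1/12
S(U) = √(2 + U²) (S(U) = √(((U² + (-2 + 2)*U) + 6) - 4) = √(((U² + 0*U) + 6) - 4) = √(((U² + 0) + 6) - 4) = √((U² + 6) - 4) = √((6 + U²) - 4) = √(2 + U²))
m(S((-1 + 4)*5))*(N(5)/(-3)) = 12*((1/12)/(-3)) = 12*((1/12)*(-⅓)) = 12*(-1/36) = -⅓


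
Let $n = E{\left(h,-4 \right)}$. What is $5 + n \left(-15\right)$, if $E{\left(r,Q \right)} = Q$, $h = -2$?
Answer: $65$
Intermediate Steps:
$n = -4$
$5 + n \left(-15\right) = 5 - -60 = 5 + 60 = 65$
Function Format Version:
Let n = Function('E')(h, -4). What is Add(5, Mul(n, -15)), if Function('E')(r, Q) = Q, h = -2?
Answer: 65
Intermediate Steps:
n = -4
Add(5, Mul(n, -15)) = Add(5, Mul(-4, -15)) = Add(5, 60) = 65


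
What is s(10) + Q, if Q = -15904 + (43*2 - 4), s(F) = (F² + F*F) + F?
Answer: -15612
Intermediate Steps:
s(F) = F + 2*F² (s(F) = (F² + F²) + F = 2*F² + F = F + 2*F²)
Q = -15822 (Q = -15904 + (86 - 4) = -15904 + 82 = -15822)
s(10) + Q = 10*(1 + 2*10) - 15822 = 10*(1 + 20) - 15822 = 10*21 - 15822 = 210 - 15822 = -15612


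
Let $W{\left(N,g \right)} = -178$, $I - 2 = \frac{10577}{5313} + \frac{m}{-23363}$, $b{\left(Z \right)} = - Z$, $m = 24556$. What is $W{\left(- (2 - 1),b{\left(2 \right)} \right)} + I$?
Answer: $- \frac{3104259503}{17732517} \approx -175.06$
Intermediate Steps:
$I = \frac{52128523}{17732517}$ ($I = 2 + \left(\frac{10577}{5313} + \frac{24556}{-23363}\right) = 2 + \left(10577 \cdot \frac{1}{5313} + 24556 \left(- \frac{1}{23363}\right)\right) = 2 + \left(\frac{1511}{759} - \frac{24556}{23363}\right) = 2 + \frac{16663489}{17732517} = \frac{52128523}{17732517} \approx 2.9397$)
$W{\left(- (2 - 1),b{\left(2 \right)} \right)} + I = -178 + \frac{52128523}{17732517} = - \frac{3104259503}{17732517}$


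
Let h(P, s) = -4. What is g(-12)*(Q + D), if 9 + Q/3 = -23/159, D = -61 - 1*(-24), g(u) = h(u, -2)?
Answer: 13660/53 ≈ 257.74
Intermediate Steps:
g(u) = -4
D = -37 (D = -61 + 24 = -37)
Q = -1454/53 (Q = -27 + 3*(-23/159) = -27 - 23/53 = -1454/53 ≈ -27.434)
g(-12)*(Q + D) = -4*(-1454/53 - 37) = -4*(-3415/53) = 13660/53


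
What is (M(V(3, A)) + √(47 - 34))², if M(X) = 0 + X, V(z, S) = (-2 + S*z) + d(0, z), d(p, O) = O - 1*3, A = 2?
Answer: (4 + √13)² ≈ 57.844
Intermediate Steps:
d(p, O) = -3 + O (d(p, O) = O - 3 = -3 + O)
V(z, S) = -5 + z + S*z (V(z, S) = (-2 + S*z) + (-3 + z) = -5 + z + S*z)
M(X) = X
(M(V(3, A)) + √(47 - 34))² = ((-5 + 3 + 2*3) + √(47 - 34))² = ((-5 + 3 + 6) + √13)² = (4 + √13)²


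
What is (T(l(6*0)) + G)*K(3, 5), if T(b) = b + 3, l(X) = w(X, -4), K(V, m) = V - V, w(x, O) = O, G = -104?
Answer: 0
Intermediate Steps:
K(V, m) = 0
l(X) = -4
T(b) = 3 + b
(T(l(6*0)) + G)*K(3, 5) = ((3 - 4) - 104)*0 = (-1 - 104)*0 = -105*0 = 0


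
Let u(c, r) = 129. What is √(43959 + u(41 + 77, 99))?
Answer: 2*√11022 ≈ 209.97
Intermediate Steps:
√(43959 + u(41 + 77, 99)) = √(43959 + 129) = √44088 = 2*√11022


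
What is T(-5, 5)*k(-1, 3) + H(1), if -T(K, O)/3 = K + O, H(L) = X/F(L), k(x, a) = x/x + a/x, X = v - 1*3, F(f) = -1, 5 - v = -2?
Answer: -4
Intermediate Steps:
v = 7 (v = 5 - 1*(-2) = 5 + 2 = 7)
X = 4 (X = 7 - 1*3 = 7 - 3 = 4)
k(x, a) = 1 + a/x
H(L) = -4 (H(L) = 4/(-1) = 4*(-1) = -4)
T(K, O) = -3*K - 3*O (T(K, O) = -3*(K + O) = -3*K - 3*O)
T(-5, 5)*k(-1, 3) + H(1) = (-3*(-5) - 3*5)*((3 - 1)/(-1)) - 4 = (15 - 15)*(-1*2) - 4 = 0*(-2) - 4 = 0 - 4 = -4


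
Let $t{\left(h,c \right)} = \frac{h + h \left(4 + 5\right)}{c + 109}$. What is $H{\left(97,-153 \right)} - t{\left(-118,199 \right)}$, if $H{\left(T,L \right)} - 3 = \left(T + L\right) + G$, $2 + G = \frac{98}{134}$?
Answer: $- \frac{260207}{5159} \approx -50.438$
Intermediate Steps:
$t{\left(h,c \right)} = \frac{10 h}{109 + c}$ ($t{\left(h,c \right)} = \frac{h + h 9}{109 + c} = \frac{h + 9 h}{109 + c} = \frac{10 h}{109 + c}$)
$G = - \frac{85}{67}$ ($G = -2 + \frac{98}{134} = -2 + 98 \cdot \frac{1}{134} = -2 + \frac{49}{67} = - \frac{85}{67} \approx -1.2687$)
$H{\left(T,L \right)} = \frac{116}{67} + L + T$ ($H{\left(T,L \right)} = 3 - \left(\frac{85}{67} - L - T\right) = 3 + \left(- \frac{85}{67} + L + T\right) = \frac{116}{67} + L + T$)
$H{\left(97,-153 \right)} - t{\left(-118,199 \right)} = \left(\frac{116}{67} - 153 + 97\right) - 10 \left(-118\right) \frac{1}{109 + 199} = - \frac{3636}{67} - 10 \left(-118\right) \frac{1}{308} = - \frac{3636}{67} - - \frac{295}{77} = - \frac{3636}{67} + \frac{295}{77} = - \frac{260207}{5159}$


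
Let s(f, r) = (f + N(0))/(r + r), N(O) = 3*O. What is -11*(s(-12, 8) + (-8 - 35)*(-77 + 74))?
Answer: -5643/4 ≈ -1410.8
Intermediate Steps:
s(f, r) = f/(2*r) (s(f, r) = (f + 3*0)/(r + r) = (f + 0)/((2*r)) = f*(1/(2*r)) = f/(2*r))
-11*(s(-12, 8) + (-8 - 35)*(-77 + 74)) = -11*((½)*(-12)/8 + (-8 - 35)*(-77 + 74)) = -11*((½)*(-12)*(⅛) - 43*(-3)) = -11*(-¾ + 129) = -11*513/4 = -5643/4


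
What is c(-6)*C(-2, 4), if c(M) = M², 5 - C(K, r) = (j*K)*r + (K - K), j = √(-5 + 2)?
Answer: 180 + 288*I*√3 ≈ 180.0 + 498.83*I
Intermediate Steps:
j = I*√3 (j = √(-3) = I*√3 ≈ 1.732*I)
C(K, r) = 5 - I*K*r*√3 (C(K, r) = 5 - (((I*√3)*K)*r + (K - K)) = 5 - ((I*K*√3)*r + 0) = 5 - (I*K*r*√3 + 0) = 5 - I*K*r*√3)
c(-6)*C(-2, 4) = (-6)²*(5 - 1*I*(-2)*4*√3) = 36*(5 + 8*I*√3) = 180 + 288*I*√3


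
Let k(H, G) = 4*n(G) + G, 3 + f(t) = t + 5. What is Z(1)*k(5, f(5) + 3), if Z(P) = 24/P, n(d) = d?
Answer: 1200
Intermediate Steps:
f(t) = 2 + t (f(t) = -3 + (t + 5) = -3 + (5 + t) = 2 + t)
k(H, G) = 5*G (k(H, G) = 4*G + G = 5*G)
Z(1)*k(5, f(5) + 3) = (24/1)*(5*((2 + 5) + 3)) = (24*1)*(5*(7 + 3)) = 24*(5*10) = 24*50 = 1200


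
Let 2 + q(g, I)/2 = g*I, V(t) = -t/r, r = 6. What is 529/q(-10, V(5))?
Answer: 1587/38 ≈ 41.763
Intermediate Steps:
V(t) = -t/6
q(g, I) = -4 + 2*I*g (q(g, I) = -4 + 2*(g*I) = -4 + 2*(I*g) = -4 + 2*I*g)
529/q(-10, V(5)) = 529/(-4 + 2*(-⅙*5)*(-10)) = 529/(-4 + 2*(-⅚)*(-10)) = 529/(-4 + 50/3) = 529/(38/3) = 529*(3/38) = 1587/38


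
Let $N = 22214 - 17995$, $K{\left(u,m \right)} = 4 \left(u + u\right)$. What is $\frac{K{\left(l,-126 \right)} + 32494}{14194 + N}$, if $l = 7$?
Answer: $\frac{32550}{18413} \approx 1.7678$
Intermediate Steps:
$K{\left(u,m \right)} = 8 u$ ($K{\left(u,m \right)} = 4 \cdot 2 u = 8 u$)
$N = 4219$ ($N = 22214 - 17995 = 4219$)
$\frac{K{\left(l,-126 \right)} + 32494}{14194 + N} = \frac{8 \cdot 7 + 32494}{14194 + 4219} = \frac{56 + 32494}{18413} = 32550 \cdot \frac{1}{18413} = \frac{32550}{18413}$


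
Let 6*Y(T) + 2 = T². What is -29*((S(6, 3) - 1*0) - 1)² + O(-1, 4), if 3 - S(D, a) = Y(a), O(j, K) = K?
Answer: -581/36 ≈ -16.139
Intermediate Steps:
Y(T) = -⅓ + T²/6
S(D, a) = 10/3 - a²/6 (S(D, a) = 3 - (-⅓ + a²/6) = 3 + (⅓ - a²/6) = 10/3 - a²/6)
-29*((S(6, 3) - 1*0) - 1)² + O(-1, 4) = -29*(((10/3 - ⅙*3²) - 1*0) - 1)² + 4 = -29*(((10/3 - ⅙*9) + 0) - 1)² + 4 = -29*(((10/3 - 3/2) + 0) - 1)² + 4 = -29*((11/6 + 0) - 1)² + 4 = -29*(11/6 - 1)² + 4 = -29*(⅚)² + 4 = -29*25/36 + 4 = -725/36 + 4 = -581/36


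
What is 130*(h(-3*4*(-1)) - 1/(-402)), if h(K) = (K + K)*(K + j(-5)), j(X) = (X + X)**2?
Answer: 70237505/201 ≈ 3.4944e+5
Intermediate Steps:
j(X) = 4*X**2 (j(X) = (2*X)**2 = 4*X**2)
h(K) = 2*K*(100 + K) (h(K) = (K + K)*(K + 4*(-5)**2) = (2*K)*(K + 4*25) = (2*K)*(K + 100) = (2*K)*(100 + K) = 2*K*(100 + K))
130*(h(-3*4*(-1)) - 1/(-402)) = 130*(2*(-3*4*(-1))*(100 - 3*4*(-1)) - 1/(-402)) = 130*(2*(-12*(-1))*(100 - 12*(-1)) - 1*(-1/402)) = 130*(2*12*(100 + 12) + 1/402) = 130*(2*12*112 + 1/402) = 130*(2688 + 1/402) = 130*(1080577/402) = 70237505/201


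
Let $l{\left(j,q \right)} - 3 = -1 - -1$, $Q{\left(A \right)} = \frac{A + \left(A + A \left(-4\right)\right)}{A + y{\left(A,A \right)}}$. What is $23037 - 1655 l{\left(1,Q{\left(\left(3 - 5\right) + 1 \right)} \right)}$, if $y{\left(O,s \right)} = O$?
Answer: $18072$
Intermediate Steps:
$Q{\left(A \right)} = -1$ ($Q{\left(A \right)} = \frac{A + \left(A + A \left(-4\right)\right)}{A + A} = \frac{A + \left(A - 4 A\right)}{2 A} = \left(A - 3 A\right) \frac{1}{2 A} = - 2 A \frac{1}{2 A} = -1$)
$l{\left(j,q \right)} = 3$ ($l{\left(j,q \right)} = 3 - 0 = 3 + \left(-1 + 1\right) = 3 + 0 = 3$)
$23037 - 1655 l{\left(1,Q{\left(\left(3 - 5\right) + 1 \right)} \right)} = 23037 - 4965 = 18072$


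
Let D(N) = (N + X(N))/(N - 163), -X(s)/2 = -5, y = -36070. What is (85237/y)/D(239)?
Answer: -3239006/4490715 ≈ -0.72127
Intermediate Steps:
X(s) = 10 (X(s) = -2*(-5) = 10)
D(N) = (10 + N)/(-163 + N) (D(N) = (N + 10)/(N - 163) = (10 + N)/(-163 + N))
(85237/y)/D(239) = (85237/(-36070))/(((10 + 239)/(-163 + 239))) = (85237*(-1/36070))/((249/76)) = -85237/(36070*((1/76)*249)) = -85237/(36070*249/76) = -85237/36070*76/249 = -3239006/4490715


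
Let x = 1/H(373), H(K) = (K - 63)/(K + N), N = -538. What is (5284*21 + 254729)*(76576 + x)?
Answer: 1736192976547/62 ≈ 2.8003e+10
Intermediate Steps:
H(K) = (-63 + K)/(-538 + K) (H(K) = (K - 63)/(K - 538) = (-63 + K)/(-538 + K))
x = -33/62 (x = 1/((-63 + 373)/(-538 + 373)) = 1/(310/(-165)) = 1/(-1/165*310) = 1/(-62/33) = -33/62 ≈ -0.53226)
(5284*21 + 254729)*(76576 + x) = (5284*21 + 254729)*(76576 - 33/62) = (110964 + 254729)*(4747679/62) = 365693*(4747679/62) = 1736192976547/62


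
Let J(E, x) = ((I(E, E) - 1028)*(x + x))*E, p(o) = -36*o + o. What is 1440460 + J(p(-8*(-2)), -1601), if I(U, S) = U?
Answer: -2846034100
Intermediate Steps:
p(o) = -35*o
J(E, x) = 2*E*x*(-1028 + E) (J(E, x) = ((E - 1028)*(x + x))*E = ((-1028 + E)*(2*x))*E = (2*x*(-1028 + E))*E = 2*E*x*(-1028 + E))
1440460 + J(p(-8*(-2)), -1601) = 1440460 + 2*(-(-280)*(-2))*(-1601)*(-1028 - (-280)*(-2)) = 1440460 + 2*(-35*16)*(-1601)*(-1028 - 35*16) = 1440460 + 2*(-560)*(-1601)*(-1028 - 560) = 1440460 + 2*(-560)*(-1601)*(-1588) = 1440460 - 2847474560 = -2846034100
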